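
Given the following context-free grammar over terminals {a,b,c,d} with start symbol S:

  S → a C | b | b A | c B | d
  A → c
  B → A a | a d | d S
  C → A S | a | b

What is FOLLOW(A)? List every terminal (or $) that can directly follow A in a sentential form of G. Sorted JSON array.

FIRST iteration:
iter 1:
  A via A→c: +{c}
  B via B→A a: +{c}
  B via B→a d: +{a}
  B via B→d S: +{d}
  C via C→A S: +{c}
  C via C→a: +{a}
  C via C→b: +{b}
  S via S→a C: +{a}
  S via S→b: +{b}
  S via S→c B: +{c}
  S via S→d: +{d}
  FIRST[S]={a,b,c,d}  FIRST[A]={c}  FIRST[B]={a,c,d}  FIRST[C]={a,b,c}
iter 2: (stable)
  FIRST[S]={a,b,c,d}  FIRST[A]={c}  FIRST[B]={a,c,d}  FIRST[C]={a,b,c}

FOLLOW sets:
initialize: $ ∈ FOLLOW(S)
iter 1:
  B→A a: FOLLOW(A) ⊇ FIRST(a) = {a}; new: +{a}
  C→A S: FOLLOW(A) ⊇ FIRST(S) = {a,b,c,d}; new: +{b,c,d}
  S→a C: FOLLOW(C) ⊇ FOLLOW(S) ⊇ {$}; new: +{$}
  S→b A: FOLLOW(A) ⊇ FOLLOW(S) ⊇ {$}; new: +{$}
  S→c B: FOLLOW(B) ⊇ FOLLOW(S) ⊇ {$}; new: +{$}
  FOLLOW(S)={$}  FOLLOW(A)={$,a,b,c,d}  FOLLOW(B)={$}  FOLLOW(C)={$}
iter 2: — fixpoint
  FOLLOW(S)={$}  FOLLOW(A)={$,a,b,c,d}  FOLLOW(B)={$}  FOLLOW(C)={$}

FOLLOW(A) = ["$", "a", "b", "c", "d"]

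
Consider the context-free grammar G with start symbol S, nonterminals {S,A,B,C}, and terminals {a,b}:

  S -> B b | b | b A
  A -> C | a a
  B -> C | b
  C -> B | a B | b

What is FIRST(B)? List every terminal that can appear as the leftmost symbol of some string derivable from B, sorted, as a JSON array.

Compute FIRST by fixpoint:
iter 1:
  A via A→a a: +{a}
  B via B→b: +{b}
  C via C→B: +{b}
  C via C→a B: +{a}
  S via S→B b: +{b}
  FIRST[S]={b}  FIRST[A]={a}  FIRST[B]={b}  FIRST[C]={a,b}
iter 2:
  A via A→C: +{b}
  B via B→C: +{a}
  S via S→B b: +{a}
  FIRST[S]={a,b}  FIRST[A]={a,b}  FIRST[B]={a,b}  FIRST[C]={a,b}
iter 3: done
  FIRST[S]={a,b}  FIRST[A]={a,b}  FIRST[B]={a,b}  FIRST[C]={a,b}

FIRST(B) = ["a", "b"]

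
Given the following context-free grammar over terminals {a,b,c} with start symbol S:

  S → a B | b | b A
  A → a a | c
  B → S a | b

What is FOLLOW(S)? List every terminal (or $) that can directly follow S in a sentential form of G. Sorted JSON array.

Compute FIRST by fixpoint:
iter 1:
  A via A→a a: +{a}
  A via A→c: +{c}
  B via B→b: +{b}
  S via S→a B: +{a}
  S via S→b: +{b}
  FIRST[S]={a,b}  FIRST[A]={a,c}  FIRST[B]={b}
iter 2:
  B via B→S a: +{a}
  FIRST[S]={a,b}  FIRST[A]={a,c}  FIRST[B]={a,b}
iter 3: (stable)
  FIRST[S]={a,b}  FIRST[A]={a,c}  FIRST[B]={a,b}

FOLLOW sets:
seed FOLLOW(S) with $
[1]
  B→S a: FOLLOW(S) ⊇ FIRST(a) = {a}; new: +{a}
  S→a B: FOLLOW(B) ⊇ FOLLOW(S) ⊇ {$,a}; new: +{$,a}
  S→b A: FOLLOW(A) ⊇ FOLLOW(S) ⊇ {$,a}; new: +{$,a}
  FOLLOW[S]={$,a}  FOLLOW[A]={$,a}  FOLLOW[B]={$,a}
[2] — fixpoint
  FOLLOW[S]={$,a}  FOLLOW[A]={$,a}  FOLLOW[B]={$,a}

FOLLOW(S) = ["$", "a"]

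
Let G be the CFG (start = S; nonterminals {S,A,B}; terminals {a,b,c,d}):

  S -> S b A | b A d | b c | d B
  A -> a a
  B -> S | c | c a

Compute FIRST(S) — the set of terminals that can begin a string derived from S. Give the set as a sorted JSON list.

Compute FIRST by fixpoint:
pass 1:
  A via A→a a: +{a}
  B via B→c: +{c}
  S via S→b A d: +{b}
  S via S→d B: +{d}
  S: {b,d}  A: {a}  B: {c}
pass 2:
  B via B→S: +{b,d}
  S: {b,d}  A: {a}  B: {b,c,d}
pass 3: done
  S: {b,d}  A: {a}  B: {b,c,d}

FIRST(S) = ["b", "d"]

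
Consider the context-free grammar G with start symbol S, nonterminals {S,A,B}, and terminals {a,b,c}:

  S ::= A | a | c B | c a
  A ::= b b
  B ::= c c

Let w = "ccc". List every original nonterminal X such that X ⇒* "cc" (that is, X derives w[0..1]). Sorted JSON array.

CNF form of G:
  S -> T0 T0 | T1 B | T1 T2 | a
  A -> T0 T0
  B -> T1 T1
  T0 -> b
  T1 -> c
  T2 -> a

CYK fill, restricted to cells inside w[0..1]:
  T[0,0] 'c' = {T1}  orig:{}
  T[1,1] 'c' = {T1}  orig:{}
  T[0,1] 'cc' = {B}

Original NTs in T[0,1] deriving "cc": ["B"]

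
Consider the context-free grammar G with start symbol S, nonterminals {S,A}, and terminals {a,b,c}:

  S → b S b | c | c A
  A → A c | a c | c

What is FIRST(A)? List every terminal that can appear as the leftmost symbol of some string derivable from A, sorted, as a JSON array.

FIRST iteration:
pass 1:
  A via A→a c: +{a}
  A via A→c: +{c}
  S via S→b S b: +{b}
  S via S→c: +{c}
  S: {b,c}  A: {a,c}
pass 2: — fixpoint
  S: {b,c}  A: {a,c}

FIRST(A) = ["a", "c"]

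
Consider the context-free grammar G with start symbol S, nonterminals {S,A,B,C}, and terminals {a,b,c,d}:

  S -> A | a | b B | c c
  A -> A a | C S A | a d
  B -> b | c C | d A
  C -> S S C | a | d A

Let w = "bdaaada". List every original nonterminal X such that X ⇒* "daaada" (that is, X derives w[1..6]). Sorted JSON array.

CNF form of G:
  S -> A T0 | C X6 | T0 T1 | T2 T2 | T3 B | a
  A -> A T0 | C X4 | T0 T1
  B -> T1 A | T2 C | b
  C -> S X5 | T1 A | a
  T0 -> a
  T1 -> d
  T2 -> c
  T3 -> b
  X4 -> S A
  X5 -> S C
  X6 -> S A

CYK fill, restricted to cells inside w[1..6]:
  cell(1,1) d: {T1}  orig:{}
  cell(2,2) a: {C,S,T0}  orig:{C,S}
  cell(3,3) a: {C,S,T0}  orig:{C,S}
  cell(4,4) a: {C,S,T0}  orig:{C,S}
  cell(5,5) d: {T1}  orig:{}
  cell(6,6) a: {C,S,T0}  orig:{C,S}
  cell(1,2) da: ∅
  cell(2,3) aa: {X5}  orig:{}
  cell(3,4) aa: {X5}  orig:{}
  cell(4,5) ad: {A,S}
  cell(5,6) da: ∅
  cell(1,3) daa: ∅
  cell(2,4) aaa: {C}
  cell(3,5) aad: {X4,X6}  orig:{}
  cell(4,6) ada: {A,S,X5}  orig:{A,S}
  cell(1,4) daaa: ∅
  cell(2,5) aaad: {A,S}
  cell(3,6) aada: {C,X4,X6}  orig:{C}
  cell(1,5) daaad: {B,C}
  cell(2,6) aaada: {A,S,X5}  orig:{A,S}
  cell(1,6) daaada: {B,C}

Original NTs in T[1,6] deriving "daaada": ["B", "C"]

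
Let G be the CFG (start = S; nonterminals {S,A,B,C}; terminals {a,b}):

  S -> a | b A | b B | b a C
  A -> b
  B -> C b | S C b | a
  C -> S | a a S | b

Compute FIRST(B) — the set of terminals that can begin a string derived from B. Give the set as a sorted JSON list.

Compute FIRST by fixpoint:
pass 1:
  A via A→b: +{b}
  B via B→a: +{a}
  C via C→a a S: +{a}
  C via C→b: +{b}
  S via S→a: +{a}
  S via S→b A: +{b}
  FIRST(S)={a,b}  FIRST(A)={b}  FIRST(B)={a}  FIRST(C)={a,b}
pass 2:
  B via B→C b: +{b}
  FIRST(S)={a,b}  FIRST(A)={b}  FIRST(B)={a,b}  FIRST(C)={a,b}
pass 3: (stable)
  FIRST(S)={a,b}  FIRST(A)={b}  FIRST(B)={a,b}  FIRST(C)={a,b}

FIRST(B) = ["a", "b"]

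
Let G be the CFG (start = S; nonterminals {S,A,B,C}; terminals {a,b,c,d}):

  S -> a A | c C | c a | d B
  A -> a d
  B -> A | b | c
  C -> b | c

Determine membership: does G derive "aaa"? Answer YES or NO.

CNF form of G:
  S -> T0 A | T1 B | T2 C | T2 T0
  A -> T0 T1
  B -> T0 T1 | b | c
  C -> b | c
  T0 -> a
  T1 -> d
  T2 -> c

Fill CYK table bottom-up:
  [0..0]={T0}  "a"  orig:{}
  [1..1]={T0}  "a"  orig:{}
  [2..2]={T0}  "a"  orig:{}
  [0..1]=∅  "aa"
  [1..2]=∅  "aa"
  [0..2]=∅  "aaa"

S ∉ T[0,2] ⇒ NO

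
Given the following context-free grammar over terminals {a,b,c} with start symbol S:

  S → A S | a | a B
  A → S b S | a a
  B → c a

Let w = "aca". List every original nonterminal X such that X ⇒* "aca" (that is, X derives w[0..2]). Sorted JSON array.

Convert to CNF:
  S -> A S | T1 B | a
  A -> S X3 | T1 T1
  B -> T2 T1
  T0 -> b
  T1 -> a
  T2 -> c
  X3 -> T0 S

CYK table (by increasing span), restricted to cells inside w[0..2]:
  T[0,0] 'a' = {S,T1}  orig:{S}
  T[1,1] 'c' = {T2}  orig:{}
  T[2,2] 'a' = {S,T1}  orig:{S}
  T[0,1] 'ac' = ∅
  T[1,2] 'ca' = {B}
  T[0,2] 'aca' = {S}

Original NTs in T[0,2] deriving "aca": ["S"]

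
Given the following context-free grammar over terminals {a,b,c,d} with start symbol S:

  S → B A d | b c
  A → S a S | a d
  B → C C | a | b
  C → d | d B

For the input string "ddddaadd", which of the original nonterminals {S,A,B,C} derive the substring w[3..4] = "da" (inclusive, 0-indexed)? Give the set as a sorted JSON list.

Convert to CNF:
  S -> B X5 | T2 T3
  A -> S X4 | T0 T1
  B -> C C | a | b
  C -> T1 B | d
  T0 -> a
  T1 -> d
  T2 -> b
  T3 -> c
  X4 -> T0 S
  X5 -> A T1

CYK fill, restricted to cells inside w[3..4]:
  T[3,3] 'd' = {C,T1}  orig:{C}
  T[4,4] 'a' = {B,T0}  orig:{B}
  T[3,4] 'da' = {C}

Original NTs in T[3,4] deriving "da": ["C"]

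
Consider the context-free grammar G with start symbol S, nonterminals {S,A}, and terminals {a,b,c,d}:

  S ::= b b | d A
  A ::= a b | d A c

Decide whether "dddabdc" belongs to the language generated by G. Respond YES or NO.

CNF form of G:
  S -> T1 T1 | T2 A
  A -> T0 T1 | T2 X4
  T0 -> a
  T1 -> b
  T2 -> d
  T3 -> c
  X4 -> A T3

CYK table (by increasing span):
  T[0,0] 'd' = {T2}  orig:{}
  T[1,1] 'd' = {T2}  orig:{}
  T[2,2] 'd' = {T2}  orig:{}
  T[3,3] 'a' = {T0}  orig:{}
  T[4,4] 'b' = {T1}  orig:{}
  T[5,5] 'd' = {T2}  orig:{}
  T[6,6] 'c' = {T3}  orig:{}
  T[0,1] 'dd' = ∅
  T[1,2] 'dd' = ∅
  T[2,3] 'da' = ∅
  T[3,4] 'ab' = {A}
  T[4,5] 'bd' = ∅
  T[5,6] 'dc' = ∅
  T[0,2] 'ddd' = ∅
  T[1,3] 'dda' = ∅
  T[2,4] 'dab' = {S}
  T[3,5] 'abd' = ∅
  T[4,6] 'bdc' = ∅
  T[0,3] 'ddda' = ∅
  T[1,4] 'ddab' = ∅
  T[2,5] 'dabd' = ∅
  T[3,6] 'abdc' = ∅
  T[0,4] 'dddab' = ∅
  T[1,5] 'ddabd' = ∅
  T[2,6] 'dabdc' = ∅
  T[0,5] 'dddabd' = ∅
  T[1,6] 'ddabdc' = ∅
  T[0,6] 'dddabdc' = ∅

S ∉ T[0,6] ⇒ NO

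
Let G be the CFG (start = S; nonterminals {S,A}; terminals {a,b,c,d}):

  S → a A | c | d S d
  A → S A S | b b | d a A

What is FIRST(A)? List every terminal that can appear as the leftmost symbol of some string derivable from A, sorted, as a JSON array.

Compute FIRST by fixpoint:
[1]
  A via A→b b: +{b}
  A via A→d a A: +{d}
  S via S→a A: +{a}
  S via S→c: +{c}
  S via S→d S d: +{d}
  S: {a,c,d}  A: {b,d}
[2]
  A via A→S A S: +{a,c}
  S: {a,c,d}  A: {a,b,c,d}
[3] (stable)
  S: {a,c,d}  A: {a,b,c,d}

FIRST(A) = ["a", "b", "c", "d"]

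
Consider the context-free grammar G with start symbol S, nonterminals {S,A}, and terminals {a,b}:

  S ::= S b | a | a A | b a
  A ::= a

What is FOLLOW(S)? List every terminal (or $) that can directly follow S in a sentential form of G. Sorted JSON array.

FIRST iteration:
[1]
  A via A→a: +{a}
  S via S→a: +{a}
  S via S→b a: +{b}
  FIRST(S)={a,b}  FIRST(A)={a}
[2] done
  FIRST(S)={a,b}  FIRST(A)={a}

Compute FOLLOW by fixpoint:
initialize: $ ∈ FOLLOW(S)
round 1:
  S→S b: FOLLOW(S) ⊇ FIRST(b) = {b}; new: +{b}
  S→a A: FOLLOW(A) ⊇ FOLLOW(S) ⊇ {$,b}; new: +{$,b}
  S: {$,b}  A: {$,b}
round 2: (no change)
  S: {$,b}  A: {$,b}

FOLLOW(S) = ["$", "b"]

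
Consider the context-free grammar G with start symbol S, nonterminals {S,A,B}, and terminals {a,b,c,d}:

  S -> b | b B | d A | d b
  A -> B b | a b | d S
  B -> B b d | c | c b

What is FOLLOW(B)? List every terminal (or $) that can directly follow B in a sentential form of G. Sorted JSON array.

FIRST iteration:
round 1:
  A via A→a b: +{a}
  A via A→d S: +{d}
  B via B→c: +{c}
  S via S→b: +{b}
  S via S→d A: +{d}
  S: {b,d}  A: {a,d}  B: {c}
round 2:
  A via A→B b: +{c}
  S: {b,d}  A: {a,c,d}  B: {c}
round 3: done
  S: {b,d}  A: {a,c,d}  B: {c}

FOLLOW sets:
initialize: $ ∈ FOLLOW(S)
round 1:
  A→B b: FOLLOW(B) ⊇ FIRST(b) = {b}; new: +{b}
  S→b B: FOLLOW(B) ⊇ FOLLOW(S) ⊇ {$}; new: +{$}
  S→d A: FOLLOW(A) ⊇ FOLLOW(S) ⊇ {$}; new: +{$}
  S: {$}  A: {$}  B: {$,b}
round 2: — fixpoint
  S: {$}  A: {$}  B: {$,b}

FOLLOW(B) = ["$", "b"]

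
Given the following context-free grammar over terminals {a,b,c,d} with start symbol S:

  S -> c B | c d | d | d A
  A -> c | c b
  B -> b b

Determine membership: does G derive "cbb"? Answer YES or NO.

CNF form of G:
  S -> T0 B | T0 T2 | T2 A | d
  A -> T0 T1 | c
  B -> T1 T1
  T0 -> c
  T1 -> b
  T2 -> d

Fill CYK table bottom-up:
  cell(0,0) c: {A,T0}  orig:{A}
  cell(1,1) b: {T1}  orig:{}
  cell(2,2) b: {T1}  orig:{}
  cell(0,1) cb: {A}
  cell(1,2) bb: {B}
  cell(0,2) cbb: {S}

S ∈ T[0,2] ⇒ YES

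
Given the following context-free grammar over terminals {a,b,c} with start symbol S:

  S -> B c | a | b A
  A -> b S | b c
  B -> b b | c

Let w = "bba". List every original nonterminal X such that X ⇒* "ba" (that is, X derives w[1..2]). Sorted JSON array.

Convert to CNF:
  S -> B T1 | T0 A | a
  A -> T0 S | T0 T1
  B -> T0 T0 | c
  T0 -> b
  T1 -> c

CYK fill, restricted to cells inside w[1..2]:
  cell(1,1) b: {T0}  orig:{}
  cell(2,2) a: {S}
  cell(1,2) ba: {A}

Original NTs in T[1,2] deriving "ba": ["A"]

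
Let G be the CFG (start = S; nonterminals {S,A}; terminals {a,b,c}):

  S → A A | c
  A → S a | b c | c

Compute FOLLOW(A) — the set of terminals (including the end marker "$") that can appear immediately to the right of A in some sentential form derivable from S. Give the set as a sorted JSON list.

FIRST sets, iterate to fixpoint:
round 1:
  A via A→b c: +{b}
  A via A→c: +{c}
  S via S→A A: +{b,c}
  FIRST[S]={b,c}  FIRST[A]={b,c}
round 2: — fixpoint
  FIRST[S]={b,c}  FIRST[A]={b,c}

FOLLOW iteration:
initialize: $ ∈ FOLLOW(S)
[1]
  A→S a: FOLLOW(S) ⊇ FIRST(a) = {a}; new: +{a}
  S→A A: FOLLOW(A) ⊇ FIRST(A) = {b,c}; new: +{b,c}
  S→A A: FOLLOW(A) ⊇ FOLLOW(S) ⊇ {$,a}; new: +{$,a}
  FOLLOW(S)={$,a}  FOLLOW(A)={$,a,b,c}
[2] (no change)
  FOLLOW(S)={$,a}  FOLLOW(A)={$,a,b,c}

FOLLOW(A) = ["$", "a", "b", "c"]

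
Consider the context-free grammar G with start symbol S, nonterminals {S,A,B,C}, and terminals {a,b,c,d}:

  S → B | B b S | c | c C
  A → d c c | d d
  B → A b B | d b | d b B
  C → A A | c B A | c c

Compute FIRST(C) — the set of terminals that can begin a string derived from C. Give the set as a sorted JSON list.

Compute FIRST by fixpoint:
iter 1:
  A via A→d c c: +{d}
  B via B→A b B: +{d}
  C via C→A A: +{d}
  C via C→c B A: +{c}
  S via S→B: +{d}
  S via S→c: +{c}
  FIRST[S]={c,d}  FIRST[A]={d}  FIRST[B]={d}  FIRST[C]={c,d}
iter 2: done
  FIRST[S]={c,d}  FIRST[A]={d}  FIRST[B]={d}  FIRST[C]={c,d}

FIRST(C) = ["c", "d"]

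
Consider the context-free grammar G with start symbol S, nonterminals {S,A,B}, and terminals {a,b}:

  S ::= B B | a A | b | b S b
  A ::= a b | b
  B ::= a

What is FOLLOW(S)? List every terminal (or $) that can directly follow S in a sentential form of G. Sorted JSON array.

FIRST iteration:
[1]
  A via A→a b: +{a}
  A via A→b: +{b}
  B via B→a: +{a}
  S via S→B B: +{a}
  S via S→b: +{b}
  S: {a,b}  A: {a,b}  B: {a}
[2] (no change)
  S: {a,b}  A: {a,b}  B: {a}

FOLLOW sets:
FOLLOW(S) := {$}
iter 1:
  S→B B: FOLLOW(B) ⊇ FIRST(B) = {a}; new: +{a}
  S→B B: FOLLOW(B) ⊇ FOLLOW(S) ⊇ {$}; new: +{$}
  S→a A: FOLLOW(A) ⊇ FOLLOW(S) ⊇ {$}; new: +{$}
  S→b S b: FOLLOW(S) ⊇ FIRST(b) = {b}; new: +{b}
  FOLLOW(S)={$,b}  FOLLOW(A)={$}  FOLLOW(B)={$,a}
iter 2:
  S→B B: FOLLOW(B) ⊇ FOLLOW(S) ⊇ {$,b}; new: +{b}
  S→a A: FOLLOW(A) ⊇ FOLLOW(S) ⊇ {$,b}; new: +{b}
  FOLLOW(S)={$,b}  FOLLOW(A)={$,b}  FOLLOW(B)={$,a,b}
iter 3: done
  FOLLOW(S)={$,b}  FOLLOW(A)={$,b}  FOLLOW(B)={$,a,b}

FOLLOW(S) = ["$", "b"]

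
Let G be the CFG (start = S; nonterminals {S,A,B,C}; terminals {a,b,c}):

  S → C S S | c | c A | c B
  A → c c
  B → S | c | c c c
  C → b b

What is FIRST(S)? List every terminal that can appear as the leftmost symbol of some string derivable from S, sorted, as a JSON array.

Compute FIRST by fixpoint:
pass 1:
  A via A→c c: +{c}
  B via B→c: +{c}
  C via C→b b: +{b}
  S via S→C S S: +{b}
  S via S→c: +{c}
  S: {b,c}  A: {c}  B: {c}  C: {b}
pass 2:
  B via B→S: +{b}
  S: {b,c}  A: {c}  B: {b,c}  C: {b}
pass 3: done
  S: {b,c}  A: {c}  B: {b,c}  C: {b}

FIRST(S) = ["b", "c"]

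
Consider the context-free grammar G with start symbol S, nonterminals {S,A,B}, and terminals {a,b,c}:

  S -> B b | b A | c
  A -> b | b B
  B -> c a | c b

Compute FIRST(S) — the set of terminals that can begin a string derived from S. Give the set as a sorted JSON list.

FIRST sets, iterate to fixpoint:
pass 1:
  A via A→b: +{b}
  B via B→c a: +{c}
  S via S→B b: +{c}
  S via S→b A: +{b}
  FIRST[S]={b,c}  FIRST[A]={b}  FIRST[B]={c}
pass 2: (no change)
  FIRST[S]={b,c}  FIRST[A]={b}  FIRST[B]={c}

FIRST(S) = ["b", "c"]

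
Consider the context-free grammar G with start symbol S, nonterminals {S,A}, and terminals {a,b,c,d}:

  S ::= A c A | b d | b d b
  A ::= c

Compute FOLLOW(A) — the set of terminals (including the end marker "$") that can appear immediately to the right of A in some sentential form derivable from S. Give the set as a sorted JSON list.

FIRST sets, iterate to fixpoint:
round 1:
  A via A→c: +{c}
  S via S→A c A: +{c}
  S via S→b d: +{b}
  FIRST(S)={b,c}  FIRST(A)={c}
round 2: (no change)
  FIRST(S)={b,c}  FIRST(A)={c}

Compute FOLLOW by fixpoint:
FOLLOW(S) := {$}
[1]
  S→A c A: FOLLOW(A) ⊇ FIRST(c) = {c}; new: +{c}
  S→A c A: FOLLOW(A) ⊇ FOLLOW(S) ⊇ {$}; new: +{$}
  FOLLOW[S]={$}  FOLLOW[A]={$,c}
[2] (no change)
  FOLLOW[S]={$}  FOLLOW[A]={$,c}

FOLLOW(A) = ["$", "c"]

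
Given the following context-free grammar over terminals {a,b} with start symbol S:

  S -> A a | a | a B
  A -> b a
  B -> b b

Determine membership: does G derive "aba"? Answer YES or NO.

Convert to CNF:
  S -> A T1 | T1 B | a
  A -> T0 T1
  B -> T0 T0
  T0 -> b
  T1 -> a

Fill CYK table bottom-up:
  T[0,0] 'a' = {S,T1}  orig:{S}
  T[1,1] 'b' = {T0}  orig:{}
  T[2,2] 'a' = {S,T1}  orig:{S}
  T[0,1] 'ab' = ∅
  T[1,2] 'ba' = {A}
  T[0,2] 'aba' = ∅

S ∉ T[0,2] ⇒ NO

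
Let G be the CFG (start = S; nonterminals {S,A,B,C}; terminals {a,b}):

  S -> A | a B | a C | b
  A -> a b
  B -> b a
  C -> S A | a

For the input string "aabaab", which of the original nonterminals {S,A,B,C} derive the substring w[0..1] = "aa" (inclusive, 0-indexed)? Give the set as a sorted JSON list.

Convert to CNF:
  S -> T0 B | T0 C | T0 T1 | b
  A -> T0 T1
  B -> T1 T0
  C -> S A | a
  T0 -> a
  T1 -> b

CYK table (by increasing span) (cells [i..j] with 0 ≤ i ≤ j ≤ 1 only):
  [0..0]={C,T0}  "a"  orig:{C}
  [1..1]={C,T0}  "a"  orig:{C}
  [0..1]={S}  "aa"

Original NTs in T[0,1] deriving "aa": ["S"]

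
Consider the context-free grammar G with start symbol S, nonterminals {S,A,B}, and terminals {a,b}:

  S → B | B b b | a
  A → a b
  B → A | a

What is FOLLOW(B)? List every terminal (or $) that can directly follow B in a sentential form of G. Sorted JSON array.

FIRST sets, iterate to fixpoint:
round 1:
  A via A→a b: +{a}
  B via B→A: +{a}
  S via S→B: +{a}
  FIRST[S]={a}  FIRST[A]={a}  FIRST[B]={a}
round 2: — fixpoint
  FIRST[S]={a}  FIRST[A]={a}  FIRST[B]={a}

Compute FOLLOW by fixpoint:
FOLLOW(S) := {$}
iter 1:
  S→B: FOLLOW(B) ⊇ FOLLOW(S) ⊇ {$}; new: +{$}
  S→B b b: FOLLOW(B) ⊇ FIRST(b) = {b}; new: +{b}
  FOLLOW[S]={$}  FOLLOW[A]={}  FOLLOW[B]={$,b}
iter 2:
  B→A: FOLLOW(A) ⊇ FOLLOW(B) ⊇ {$,b}; new: +{$,b}
  FOLLOW[S]={$}  FOLLOW[A]={$,b}  FOLLOW[B]={$,b}
iter 3: — fixpoint
  FOLLOW[S]={$}  FOLLOW[A]={$,b}  FOLLOW[B]={$,b}

FOLLOW(B) = ["$", "b"]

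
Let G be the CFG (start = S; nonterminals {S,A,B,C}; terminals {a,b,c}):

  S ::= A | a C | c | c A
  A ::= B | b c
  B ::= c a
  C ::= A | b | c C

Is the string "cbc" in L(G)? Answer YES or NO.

CNF form of G:
  S -> T0 T1 | T1 A | T1 T2 | T2 C | c
  A -> T0 T1 | T1 T2
  B -> T1 T2
  C -> T0 T1 | T1 C | T1 T2 | b
  T0 -> b
  T1 -> c
  T2 -> a

Fill CYK table bottom-up:
  [0..0]={S,T1}  "c"  orig:{S}
  [1..1]={C,T0}  "b"  orig:{C}
  [2..2]={S,T1}  "c"  orig:{S}
  [0..1]={C}  "cb"
  [1..2]={A,C,S}  "bc"
  [0..2]={C,S}  "cbc"

S ∈ T[0,2] ⇒ YES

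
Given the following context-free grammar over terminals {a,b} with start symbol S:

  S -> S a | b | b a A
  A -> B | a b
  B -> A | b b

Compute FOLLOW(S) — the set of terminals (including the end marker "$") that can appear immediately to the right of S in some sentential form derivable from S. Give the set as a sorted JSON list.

FIRST iteration:
[1]
  A via A→a b: +{a}
  B via B→A: +{a}
  B via B→b b: +{b}
  S via S→b: +{b}
  S: {b}  A: {a}  B: {a,b}
[2]
  A via A→B: +{b}
  S: {b}  A: {a,b}  B: {a,b}
[3] (stable)
  S: {b}  A: {a,b}  B: {a,b}

FOLLOW sets:
initialize: $ ∈ FOLLOW(S)
[1]
  S→S a: FOLLOW(S) ⊇ FIRST(a) = {a}; new: +{a}
  S→b a A: FOLLOW(A) ⊇ FOLLOW(S) ⊇ {$,a}; new: +{$,a}
  FOLLOW[S]={$,a}  FOLLOW[A]={$,a}  FOLLOW[B]={}
[2]
  A→B: FOLLOW(B) ⊇ FOLLOW(A) ⊇ {$,a}; new: +{$,a}
  FOLLOW[S]={$,a}  FOLLOW[A]={$,a}  FOLLOW[B]={$,a}
[3] (stable)
  FOLLOW[S]={$,a}  FOLLOW[A]={$,a}  FOLLOW[B]={$,a}

FOLLOW(S) = ["$", "a"]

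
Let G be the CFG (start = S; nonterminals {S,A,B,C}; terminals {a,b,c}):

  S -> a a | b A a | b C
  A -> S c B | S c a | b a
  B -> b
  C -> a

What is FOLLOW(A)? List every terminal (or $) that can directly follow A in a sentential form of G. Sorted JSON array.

Compute FIRST by fixpoint:
round 1:
  A via A→b a: +{b}
  B via B→b: +{b}
  C via C→a: +{a}
  S via S→a a: +{a}
  S via S→b A a: +{b}
  FIRST[S]={a,b}  FIRST[A]={b}  FIRST[B]={b}  FIRST[C]={a}
round 2:
  A via A→S c B: +{a}
  FIRST[S]={a,b}  FIRST[A]={a,b}  FIRST[B]={b}  FIRST[C]={a}
round 3: (stable)
  FIRST[S]={a,b}  FIRST[A]={a,b}  FIRST[B]={b}  FIRST[C]={a}

FOLLOW iteration:
initialize: $ ∈ FOLLOW(S)
iter 1:
  A→S c B: FOLLOW(S) ⊇ FIRST(c) = {c}; new: +{c}
  S→b A a: FOLLOW(A) ⊇ FIRST(a) = {a}; new: +{a}
  S→b C: FOLLOW(C) ⊇ FOLLOW(S) ⊇ {$,c}; new: +{$,c}
  S: {$,c}  A: {a}  B: {}  C: {$,c}
iter 2:
  A→S c B: FOLLOW(B) ⊇ FOLLOW(A) ⊇ {a}; new: +{a}
  S: {$,c}  A: {a}  B: {a}  C: {$,c}
iter 3: done
  S: {$,c}  A: {a}  B: {a}  C: {$,c}

FOLLOW(A) = ["a"]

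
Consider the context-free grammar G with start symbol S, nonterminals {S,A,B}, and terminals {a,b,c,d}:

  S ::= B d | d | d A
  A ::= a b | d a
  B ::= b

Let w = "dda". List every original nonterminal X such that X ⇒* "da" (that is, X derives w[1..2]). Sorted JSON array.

Convert to CNF:
  S -> B T2 | T2 A | d
  A -> T0 T1 | T2 T0
  B -> b
  T0 -> a
  T1 -> b
  T2 -> d

CYK fill — only the sub-triangle for w[1..2]:
  [1..1]={S,T2}  "d"  orig:{S}
  [2..2]={T0}  "a"  orig:{}
  [1..2]={A}  "da"

Original NTs in T[1,2] deriving "da": ["A"]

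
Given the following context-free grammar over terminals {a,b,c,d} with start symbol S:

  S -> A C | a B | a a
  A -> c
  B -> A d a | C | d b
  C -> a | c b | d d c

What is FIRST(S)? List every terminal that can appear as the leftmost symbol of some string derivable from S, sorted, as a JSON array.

FIRST sets, iterate to fixpoint:
round 1:
  A via A→c: +{c}
  B via B→A d a: +{c}
  B via B→d b: +{d}
  C via C→a: +{a}
  C via C→c b: +{c}
  C via C→d d c: +{d}
  S via S→A C: +{c}
  S via S→a B: +{a}
  FIRST[S]={a,c}  FIRST[A]={c}  FIRST[B]={c,d}  FIRST[C]={a,c,d}
round 2:
  B via B→C: +{a}
  FIRST[S]={a,c}  FIRST[A]={c}  FIRST[B]={a,c,d}  FIRST[C]={a,c,d}
round 3: — fixpoint
  FIRST[S]={a,c}  FIRST[A]={c}  FIRST[B]={a,c,d}  FIRST[C]={a,c,d}

FIRST(S) = ["a", "c"]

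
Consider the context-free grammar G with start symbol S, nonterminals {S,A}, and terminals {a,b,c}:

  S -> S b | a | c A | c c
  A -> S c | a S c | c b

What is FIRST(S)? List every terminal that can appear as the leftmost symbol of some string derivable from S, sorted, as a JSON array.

FIRST sets, iterate to fixpoint:
[1]
  A via A→a S c: +{a}
  A via A→c b: +{c}
  S via S→a: +{a}
  S via S→c A: +{c}
  S: {a,c}  A: {a,c}
[2] (stable)
  S: {a,c}  A: {a,c}

FIRST(S) = ["a", "c"]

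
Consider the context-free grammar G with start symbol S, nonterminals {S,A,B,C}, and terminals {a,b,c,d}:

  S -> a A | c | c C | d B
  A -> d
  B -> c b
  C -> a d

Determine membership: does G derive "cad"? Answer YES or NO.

Convert to CNF:
  S -> T0 C | T2 A | T3 B | c
  A -> d
  B -> T0 T1
  C -> T2 T3
  T0 -> c
  T1 -> b
  T2 -> a
  T3 -> d

Fill CYK table bottom-up:
  T[0,0] 'c' = {S,T0}  orig:{S}
  T[1,1] 'a' = {T2}  orig:{}
  T[2,2] 'd' = {A,T3}  orig:{A}
  T[0,1] 'ca' = ∅
  T[1,2] 'ad' = {C,S}
  T[0,2] 'cad' = {S}

S ∈ T[0,2] ⇒ YES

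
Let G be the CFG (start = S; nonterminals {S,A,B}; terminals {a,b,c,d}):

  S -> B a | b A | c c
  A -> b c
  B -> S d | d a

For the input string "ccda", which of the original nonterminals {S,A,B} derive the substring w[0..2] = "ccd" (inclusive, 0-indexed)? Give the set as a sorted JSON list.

Convert to CNF:
  S -> B T3 | T0 A | T1 T1
  A -> T0 T1
  B -> S T2 | T2 T3
  T0 -> b
  T1 -> c
  T2 -> d
  T3 -> a

Fill CYK table bottom-up, restricted to cells inside w[0..2]:
  [0..0]={T1}  "c"  orig:{}
  [1..1]={T1}  "c"  orig:{}
  [2..2]={T2}  "d"  orig:{}
  [0..1]={S}  "cc"
  [1..2]=∅  "cd"
  [0..2]={B}  "ccd"

Original NTs in T[0,2] deriving "ccd": ["B"]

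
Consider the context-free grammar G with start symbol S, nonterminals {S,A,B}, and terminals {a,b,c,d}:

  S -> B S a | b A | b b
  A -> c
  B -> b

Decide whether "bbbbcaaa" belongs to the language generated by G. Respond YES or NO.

Convert to CNF:
  S -> B X2 | T1 A | T1 T1
  A -> c
  B -> b
  T0 -> a
  T1 -> b
  X2 -> S T0

Fill CYK table bottom-up:
  [0..0]={B,T1}  "b"  orig:{B}
  [1..1]={B,T1}  "b"  orig:{B}
  [2..2]={B,T1}  "b"  orig:{B}
  [3..3]={B,T1}  "b"  orig:{B}
  [4..4]={A}  "c"
  [5..5]={T0}  "a"  orig:{}
  [6..6]={T0}  "a"  orig:{}
  [7..7]={T0}  "a"  orig:{}
  [0..1]={S}  "bb"
  [1..2]={S}  "bb"
  [2..3]={S}  "bb"
  [3..4]={S}  "bc"
  [4..5]=∅  "ca"
  [5..6]=∅  "aa"
  [6..7]=∅  "aa"
  [0..2]=∅  "bbb"
  [1..3]=∅  "bbb"
  [2..4]=∅  "bbc"
  [3..5]={X2}  "bca"  orig:{}
  [4..6]=∅  "caa"
  [5..7]=∅  "aaa"
  [0..3]=∅  "bbbb"
  [1..4]=∅  "bbbc"
  [2..5]={S}  "bbca"
  [3..6]=∅  "bcaa"
  [4..7]=∅  "caaa"
  [0..4]=∅  "bbbbc"
  [1..5]=∅  "bbbca"
  [2..6]={X2}  "bbcaa"  orig:{}
  [3..7]=∅  "bcaaa"
  [0..5]=∅  "bbbbca"
  [1..6]={S}  "bbbcaa"
  [2..7]=∅  "bbcaaa"
  [0..6]=∅  "bbbbcaa"
  [1..7]={X2}  "bbbcaaa"  orig:{}
  [0..7]={S}  "bbbbcaaa"

S ∈ T[0,7] ⇒ YES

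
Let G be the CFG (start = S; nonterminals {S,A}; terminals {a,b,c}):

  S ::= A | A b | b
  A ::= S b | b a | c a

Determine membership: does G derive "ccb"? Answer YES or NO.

CNF form of G:
  S -> A T0 | S T0 | T0 T1 | T2 T1 | b
  A -> S T0 | T0 T1 | T2 T1
  T0 -> b
  T1 -> a
  T2 -> c

Fill CYK table bottom-up:
  cell(0,0) c: {T2}  orig:{}
  cell(1,1) c: {T2}  orig:{}
  cell(2,2) b: {S,T0}  orig:{S}
  cell(0,1) cc: ∅
  cell(1,2) cb: ∅
  cell(0,2) ccb: ∅

S ∉ T[0,2] ⇒ NO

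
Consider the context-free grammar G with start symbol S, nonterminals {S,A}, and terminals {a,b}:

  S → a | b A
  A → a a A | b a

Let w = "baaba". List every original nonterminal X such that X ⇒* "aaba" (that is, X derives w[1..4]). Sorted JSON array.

Convert to CNF:
  S -> T1 A | a
  A -> T0 X2 | T1 T0
  T0 -> a
  T1 -> b
  X2 -> T0 A

CYK table (by increasing span) — only the sub-triangle for w[1..4]:
  [1..1]={S,T0}  "a"  orig:{S}
  [2..2]={S,T0}  "a"  orig:{S}
  [3..3]={T1}  "b"  orig:{}
  [4..4]={S,T0}  "a"  orig:{S}
  [1..2]=∅  "aa"
  [2..3]=∅  "ab"
  [3..4]={A}  "ba"
  [1..3]=∅  "aab"
  [2..4]={X2}  "aba"  orig:{}
  [1..4]={A}  "aaba"

Original NTs in T[1,4] deriving "aaba": ["A"]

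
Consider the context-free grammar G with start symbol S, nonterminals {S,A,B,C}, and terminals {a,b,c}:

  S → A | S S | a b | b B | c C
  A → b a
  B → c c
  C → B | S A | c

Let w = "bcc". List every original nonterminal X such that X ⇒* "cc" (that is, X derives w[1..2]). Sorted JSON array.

Convert to CNF:
  S -> S S | T0 B | T0 T1 | T1 T0 | T2 C
  A -> T0 T1
  B -> T2 T2
  C -> S A | T2 T2 | c
  T0 -> b
  T1 -> a
  T2 -> c

Fill CYK table bottom-up (cells [i..j] with 1 ≤ i ≤ j ≤ 2 only):
  [1..1]={C,T2}  "c"  orig:{C}
  [2..2]={C,T2}  "c"  orig:{C}
  [1..2]={B,C,S}  "cc"

Original NTs in T[1,2] deriving "cc": ["B", "C", "S"]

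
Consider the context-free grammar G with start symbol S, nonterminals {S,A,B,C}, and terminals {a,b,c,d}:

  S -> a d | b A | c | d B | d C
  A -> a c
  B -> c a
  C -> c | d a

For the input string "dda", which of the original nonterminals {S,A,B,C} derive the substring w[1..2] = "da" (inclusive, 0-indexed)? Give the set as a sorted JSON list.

CNF form of G:
  S -> T0 T2 | T2 B | T2 C | T3 A | c
  A -> T0 T1
  B -> T1 T0
  C -> T2 T0 | c
  T0 -> a
  T1 -> c
  T2 -> d
  T3 -> b

Fill CYK table bottom-up, restricted to cells inside w[1..2]:
  [1..1]={T2}  "d"  orig:{}
  [2..2]={T0}  "a"  orig:{}
  [1..2]={C}  "da"

Original NTs in T[1,2] deriving "da": ["C"]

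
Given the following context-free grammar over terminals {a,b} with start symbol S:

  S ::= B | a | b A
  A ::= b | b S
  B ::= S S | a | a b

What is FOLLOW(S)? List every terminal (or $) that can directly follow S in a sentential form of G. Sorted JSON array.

FIRST iteration:
round 1:
  A via A→b: +{b}
  B via B→a: +{a}
  S via S→B: +{a}
  S via S→b A: +{b}
  FIRST(S)={a,b}  FIRST(A)={b}  FIRST(B)={a}
round 2:
  B via B→S S: +{b}
  FIRST(S)={a,b}  FIRST(A)={b}  FIRST(B)={a,b}
round 3: (no change)
  FIRST(S)={a,b}  FIRST(A)={b}  FIRST(B)={a,b}

Compute FOLLOW by fixpoint:
initialize: $ ∈ FOLLOW(S)
[1]
  B→S S: FOLLOW(S) ⊇ FIRST(S) = {a,b}; new: +{a,b}
  S→B: FOLLOW(B) ⊇ FOLLOW(S) ⊇ {$,a,b}; new: +{$,a,b}
  S→b A: FOLLOW(A) ⊇ FOLLOW(S) ⊇ {$,a,b}; new: +{$,a,b}
  S: {$,a,b}  A: {$,a,b}  B: {$,a,b}
[2] (no change)
  S: {$,a,b}  A: {$,a,b}  B: {$,a,b}

FOLLOW(S) = ["$", "a", "b"]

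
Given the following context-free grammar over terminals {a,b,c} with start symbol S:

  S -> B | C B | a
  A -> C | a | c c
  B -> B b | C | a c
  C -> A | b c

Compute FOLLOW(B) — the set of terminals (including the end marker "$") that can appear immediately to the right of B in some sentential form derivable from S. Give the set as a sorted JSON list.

Compute FIRST by fixpoint:
round 1:
  A via A→a: +{a}
  A via A→c c: +{c}
  B via B→a c: +{a}
  C via C→A: +{a,c}
  C via C→b c: +{b}
  S via S→B: +{a}
  S via S→C B: +{b,c}
  S: {a,b,c}  A: {a,c}  B: {a}  C: {a,b,c}
round 2:
  A via A→C: +{b}
  B via B→C: +{b,c}
  S: {a,b,c}  A: {a,b,c}  B: {a,b,c}  C: {a,b,c}
round 3: done
  S: {a,b,c}  A: {a,b,c}  B: {a,b,c}  C: {a,b,c}

FOLLOW sets:
initialize: $ ∈ FOLLOW(S)
pass 1:
  B→B b: FOLLOW(B) ⊇ FIRST(b) = {b}; new: +{b}
  B→C: FOLLOW(C) ⊇ FOLLOW(B) ⊇ {b}; new: +{b}
  C→A: FOLLOW(A) ⊇ FOLLOW(C) ⊇ {b}; new: +{b}
  S→B: FOLLOW(B) ⊇ FOLLOW(S) ⊇ {$}; new: +{$}
  S→C B: FOLLOW(C) ⊇ FIRST(B) = {a,b,c}; new: +{a,c}
  FOLLOW(S)={$}  FOLLOW(A)={b}  FOLLOW(B)={$,b}  FOLLOW(C)={a,b,c}
pass 2:
  B→C: FOLLOW(C) ⊇ FOLLOW(B) ⊇ {$,b}; new: +{$}
  C→A: FOLLOW(A) ⊇ FOLLOW(C) ⊇ {$,a,b,c}; new: +{$,a,c}
  FOLLOW(S)={$}  FOLLOW(A)={$,a,b,c}  FOLLOW(B)={$,b}  FOLLOW(C)={$,a,b,c}
pass 3: (no change)
  FOLLOW(S)={$}  FOLLOW(A)={$,a,b,c}  FOLLOW(B)={$,b}  FOLLOW(C)={$,a,b,c}

FOLLOW(B) = ["$", "b"]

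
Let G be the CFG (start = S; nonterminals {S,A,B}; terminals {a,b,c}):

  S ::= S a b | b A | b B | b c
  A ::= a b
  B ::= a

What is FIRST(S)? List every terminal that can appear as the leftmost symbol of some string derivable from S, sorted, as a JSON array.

FIRST sets, iterate to fixpoint:
round 1:
  A via A→a b: +{a}
  B via B→a: +{a}
  S via S→b A: +{b}
  FIRST(S)={b}  FIRST(A)={a}  FIRST(B)={a}
round 2: (stable)
  FIRST(S)={b}  FIRST(A)={a}  FIRST(B)={a}

FIRST(S) = ["b"]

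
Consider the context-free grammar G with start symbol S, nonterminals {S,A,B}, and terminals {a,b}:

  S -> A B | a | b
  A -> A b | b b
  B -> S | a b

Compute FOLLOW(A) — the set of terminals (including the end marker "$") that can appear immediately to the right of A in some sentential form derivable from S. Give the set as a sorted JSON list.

Compute FIRST by fixpoint:
pass 1:
  A via A→b b: +{b}
  B via B→a b: +{a}
  S via S→A B: +{b}
  S via S→a: +{a}
  FIRST(S)={a,b}  FIRST(A)={b}  FIRST(B)={a}
pass 2:
  B via B→S: +{b}
  FIRST(S)={a,b}  FIRST(A)={b}  FIRST(B)={a,b}
pass 3: — fixpoint
  FIRST(S)={a,b}  FIRST(A)={b}  FIRST(B)={a,b}

FOLLOW iteration:
seed FOLLOW(S) with $
[1]
  A→A b: FOLLOW(A) ⊇ FIRST(b) = {b}; new: +{b}
  S→A B: FOLLOW(A) ⊇ FIRST(B) = {a,b}; new: +{a}
  S→A B: FOLLOW(B) ⊇ FOLLOW(S) ⊇ {$}; new: +{$}
  FOLLOW(S)={$}  FOLLOW(A)={a,b}  FOLLOW(B)={$}
[2] (stable)
  FOLLOW(S)={$}  FOLLOW(A)={a,b}  FOLLOW(B)={$}

FOLLOW(A) = ["a", "b"]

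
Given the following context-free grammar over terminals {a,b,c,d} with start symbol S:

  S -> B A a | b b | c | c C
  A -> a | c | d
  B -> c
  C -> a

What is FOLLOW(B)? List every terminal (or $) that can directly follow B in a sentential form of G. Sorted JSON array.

FIRST iteration:
iter 1:
  A via A→a: +{a}
  A via A→c: +{c}
  A via A→d: +{d}
  B via B→c: +{c}
  C via C→a: +{a}
  S via S→B A a: +{c}
  S via S→b b: +{b}
  FIRST[S]={b,c}  FIRST[A]={a,c,d}  FIRST[B]={c}  FIRST[C]={a}
iter 2: (stable)
  FIRST[S]={b,c}  FIRST[A]={a,c,d}  FIRST[B]={c}  FIRST[C]={a}

FOLLOW iteration:
seed FOLLOW(S) with $
iter 1:
  S→B A a: FOLLOW(B) ⊇ FIRST(A) = {a,c,d}; new: +{a,c,d}
  S→B A a: FOLLOW(A) ⊇ FIRST(a) = {a}; new: +{a}
  S→c C: FOLLOW(C) ⊇ FOLLOW(S) ⊇ {$}; new: +{$}
  S: {$}  A: {a}  B: {a,c,d}  C: {$}
iter 2: done
  S: {$}  A: {a}  B: {a,c,d}  C: {$}

FOLLOW(B) = ["a", "c", "d"]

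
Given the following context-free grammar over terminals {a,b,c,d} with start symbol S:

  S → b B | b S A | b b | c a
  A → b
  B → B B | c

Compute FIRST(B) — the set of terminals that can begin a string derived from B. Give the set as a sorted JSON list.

Compute FIRST by fixpoint:
round 1:
  A via A→b: +{b}
  B via B→c: +{c}
  S via S→b B: +{b}
  S via S→c a: +{c}
  FIRST[S]={b,c}  FIRST[A]={b}  FIRST[B]={c}
round 2: (stable)
  FIRST[S]={b,c}  FIRST[A]={b}  FIRST[B]={c}

FIRST(B) = ["c"]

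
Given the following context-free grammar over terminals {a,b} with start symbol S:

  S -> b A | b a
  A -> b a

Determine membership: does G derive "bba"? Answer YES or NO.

Convert to CNF:
  S -> T0 A | T0 T1
  A -> T0 T1
  T0 -> b
  T1 -> a

CYK fill:
  cell(0,0) b: {T0}  orig:{}
  cell(1,1) b: {T0}  orig:{}
  cell(2,2) a: {T1}  orig:{}
  cell(0,1) bb: ∅
  cell(1,2) ba: {A,S}
  cell(0,2) bba: {S}

S ∈ T[0,2] ⇒ YES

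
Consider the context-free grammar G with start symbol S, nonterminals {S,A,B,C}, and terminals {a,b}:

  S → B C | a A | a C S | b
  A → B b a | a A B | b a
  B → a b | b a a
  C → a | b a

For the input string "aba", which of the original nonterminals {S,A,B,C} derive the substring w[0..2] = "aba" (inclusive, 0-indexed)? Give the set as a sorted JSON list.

Convert to CNF:
  S -> B C | T1 A | T1 X5 | b
  A -> B X2 | T0 T1 | T1 X3
  B -> T0 X4 | T1 T0
  C -> T0 T1 | a
  T0 -> b
  T1 -> a
  X2 -> T0 T1
  X3 -> A B
  X4 -> T1 T1
  X5 -> C S

Fill CYK table bottom-up, restricted to cells inside w[0..2]:
  cell(0,0) a: {C,T1}  orig:{C}
  cell(1,1) b: {S,T0}  orig:{S}
  cell(2,2) a: {C,T1}  orig:{C}
  cell(0,1) ab: {B,X5}  orig:{B}
  cell(1,2) ba: {A,C,X2}  orig:{A,C}
  cell(0,2) aba: {S}

Original NTs in T[0,2] deriving "aba": ["S"]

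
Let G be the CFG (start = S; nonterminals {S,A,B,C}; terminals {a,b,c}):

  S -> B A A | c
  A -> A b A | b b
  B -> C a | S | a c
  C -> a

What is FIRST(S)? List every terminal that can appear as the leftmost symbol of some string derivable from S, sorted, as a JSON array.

Compute FIRST by fixpoint:
round 1:
  A via A→b b: +{b}
  B via B→a c: +{a}
  C via C→a: +{a}
  S via S→B A A: +{a}
  S via S→c: +{c}
  FIRST[S]={a,c}  FIRST[A]={b}  FIRST[B]={a}  FIRST[C]={a}
round 2:
  B via B→S: +{c}
  FIRST[S]={a,c}  FIRST[A]={b}  FIRST[B]={a,c}  FIRST[C]={a}
round 3: — fixpoint
  FIRST[S]={a,c}  FIRST[A]={b}  FIRST[B]={a,c}  FIRST[C]={a}

FIRST(S) = ["a", "c"]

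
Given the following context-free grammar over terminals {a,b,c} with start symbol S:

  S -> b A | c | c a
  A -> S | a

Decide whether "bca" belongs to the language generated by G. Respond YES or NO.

CNF form of G:
  S -> T0 A | T1 T2 | c
  A -> T0 A | T1 T2 | a | c
  T0 -> b
  T1 -> c
  T2 -> a

Fill CYK table bottom-up:
  [0..0]={T0}  "b"  orig:{}
  [1..1]={A,S,T1}  "c"  orig:{A,S}
  [2..2]={A,T2}  "a"  orig:{A}
  [0..1]={A,S}  "bc"
  [1..2]={A,S}  "ca"
  [0..2]={A,S}  "bca"

S ∈ T[0,2] ⇒ YES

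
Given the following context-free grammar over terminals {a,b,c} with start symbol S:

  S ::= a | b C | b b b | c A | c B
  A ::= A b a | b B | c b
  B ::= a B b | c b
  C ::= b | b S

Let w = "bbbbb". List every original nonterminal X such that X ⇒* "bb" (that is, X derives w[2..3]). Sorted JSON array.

Convert to CNF:
  S -> T0 C | T0 X5 | T2 A | T2 B | a
  A -> A X3 | T0 B | T2 T0
  B -> T1 X4 | T2 T0
  C -> T0 S | b
  T0 -> b
  T1 -> a
  T2 -> c
  X3 -> T0 T1
  X4 -> B T0
  X5 -> T0 T0

Fill CYK table bottom-up — only the sub-triangle for w[2..3]:
  cell(2,2) b: {C,T0}  orig:{C}
  cell(3,3) b: {C,T0}  orig:{C}
  cell(2,3) bb: {S,X5}  orig:{S}

Original NTs in T[2,3] deriving "bb": ["S"]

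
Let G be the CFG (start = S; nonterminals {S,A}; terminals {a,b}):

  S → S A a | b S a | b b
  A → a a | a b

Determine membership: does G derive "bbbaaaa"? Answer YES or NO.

CNF form of G:
  S -> S X2 | T1 T1 | T1 X3
  A -> T0 T0 | T0 T1
  T0 -> a
  T1 -> b
  X2 -> A T0
  X3 -> S T0

CYK table (by increasing span):
  [0..0]={T1}  "b"  orig:{}
  [1..1]={T1}  "b"  orig:{}
  [2..2]={T1}  "b"  orig:{}
  [3..3]={T0}  "a"  orig:{}
  [4..4]={T0}  "a"  orig:{}
  [5..5]={T0}  "a"  orig:{}
  [6..6]={T0}  "a"  orig:{}
  [0..1]={S}  "bb"
  [1..2]={S}  "bb"
  [2..3]=∅  "ba"
  [3..4]={A}  "aa"
  [4..5]={A}  "aa"
  [5..6]={A}  "aa"
  [0..2]=∅  "bbb"
  [1..3]={X3}  "bba"  orig:{}
  [2..4]=∅  "baa"
  [3..5]={X2}  "aaa"  orig:{}
  [4..6]={X2}  "aaa"  orig:{}
  [0..3]={S}  "bbba"
  [1..4]=∅  "bbaa"
  [2..5]=∅  "baaa"
  [3..6]=∅  "aaaa"
  [0..4]={X3}  "bbbaa"  orig:{}
  [1..5]={S}  "bbaaa"
  [2..6]=∅  "baaaa"
  [0..5]=∅  "bbbaaa"
  [1..6]={X3}  "bbaaaa"  orig:{}
  [0..6]={S}  "bbbaaaa"

S ∈ T[0,6] ⇒ YES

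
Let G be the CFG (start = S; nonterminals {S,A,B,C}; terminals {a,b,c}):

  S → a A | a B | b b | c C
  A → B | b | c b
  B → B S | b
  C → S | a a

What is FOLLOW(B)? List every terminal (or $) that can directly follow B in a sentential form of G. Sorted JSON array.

FIRST sets, iterate to fixpoint:
[1]
  A via A→b: +{b}
  A via A→c b: +{c}
  B via B→b: +{b}
  C via C→a a: +{a}
  S via S→a A: +{a}
  S via S→b b: +{b}
  S via S→c C: +{c}
  S: {a,b,c}  A: {b,c}  B: {b}  C: {a}
[2]
  C via C→S: +{b,c}
  S: {a,b,c}  A: {b,c}  B: {b}  C: {a,b,c}
[3] done
  S: {a,b,c}  A: {b,c}  B: {b}  C: {a,b,c}

Compute FOLLOW by fixpoint:
initialize: $ ∈ FOLLOW(S)
round 1:
  B→B S: FOLLOW(B) ⊇ FIRST(S) = {a,b,c}; new: +{a,b,c}
  B→B S: FOLLOW(S) ⊇ FOLLOW(B) ⊇ {a,b,c}; new: +{a,b,c}
  S→a A: FOLLOW(A) ⊇ FOLLOW(S) ⊇ {$,a,b,c}; new: +{$,a,b,c}
  S→a B: FOLLOW(B) ⊇ FOLLOW(S) ⊇ {$,a,b,c}; new: +{$}
  S→c C: FOLLOW(C) ⊇ FOLLOW(S) ⊇ {$,a,b,c}; new: +{$,a,b,c}
  FOLLOW(S)={$,a,b,c}  FOLLOW(A)={$,a,b,c}  FOLLOW(B)={$,a,b,c}  FOLLOW(C)={$,a,b,c}
round 2: (no change)
  FOLLOW(S)={$,a,b,c}  FOLLOW(A)={$,a,b,c}  FOLLOW(B)={$,a,b,c}  FOLLOW(C)={$,a,b,c}

FOLLOW(B) = ["$", "a", "b", "c"]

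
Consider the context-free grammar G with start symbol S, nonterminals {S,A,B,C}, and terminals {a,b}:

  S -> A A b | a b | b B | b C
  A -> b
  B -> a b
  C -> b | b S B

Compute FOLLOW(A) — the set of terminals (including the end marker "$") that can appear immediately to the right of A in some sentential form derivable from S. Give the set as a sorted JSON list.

FIRST iteration:
[1]
  A via A→b: +{b}
  B via B→a b: +{a}
  C via C→b: +{b}
  S via S→A A b: +{b}
  S via S→a b: +{a}
  S: {a,b}  A: {b}  B: {a}  C: {b}
[2] done
  S: {a,b}  A: {b}  B: {a}  C: {b}

FOLLOW iteration:
FOLLOW(S) := {$}
pass 1:
  C→b S B: FOLLOW(S) ⊇ FIRST(B) = {a}; new: +{a}
  S→A A b: FOLLOW(A) ⊇ FIRST(A) = {b}; new: +{b}
  S→b B: FOLLOW(B) ⊇ FOLLOW(S) ⊇ {$,a}; new: +{$,a}
  S→b C: FOLLOW(C) ⊇ FOLLOW(S) ⊇ {$,a}; new: +{$,a}
  FOLLOW[S]={$,a}  FOLLOW[A]={b}  FOLLOW[B]={$,a}  FOLLOW[C]={$,a}
pass 2: (no change)
  FOLLOW[S]={$,a}  FOLLOW[A]={b}  FOLLOW[B]={$,a}  FOLLOW[C]={$,a}

FOLLOW(A) = ["b"]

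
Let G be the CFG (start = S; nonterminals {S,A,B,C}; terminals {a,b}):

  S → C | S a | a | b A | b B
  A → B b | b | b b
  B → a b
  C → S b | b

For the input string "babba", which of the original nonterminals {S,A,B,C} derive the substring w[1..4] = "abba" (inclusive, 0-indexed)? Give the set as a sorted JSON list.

Convert to CNF:
  S -> S T0 | S T1 | T0 A | T0 B | a | b
  A -> B T0 | T0 T0 | b
  B -> T1 T0
  C -> S T0 | b
  T0 -> b
  T1 -> a

CYK table (by increasing span) (cells [i..j] with 1 ≤ i ≤ j ≤ 4 only):
  [1..1]={S,T1}  "a"  orig:{S}
  [2..2]={A,C,S,T0}  "b"  orig:{A,C,S}
  [3..3]={A,C,S,T0}  "b"  orig:{A,C,S}
  [4..4]={S,T1}  "a"  orig:{S}
  [1..2]={B,C,S}  "ab"
  [2..3]={A,C,S}  "bb"
  [3..4]={S}  "ba"
  [1..3]={A,C,S}  "abb"
  [2..4]={S}  "bba"
  [1..4]={S}  "abba"

Original NTs in T[1,4] deriving "abba": ["S"]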